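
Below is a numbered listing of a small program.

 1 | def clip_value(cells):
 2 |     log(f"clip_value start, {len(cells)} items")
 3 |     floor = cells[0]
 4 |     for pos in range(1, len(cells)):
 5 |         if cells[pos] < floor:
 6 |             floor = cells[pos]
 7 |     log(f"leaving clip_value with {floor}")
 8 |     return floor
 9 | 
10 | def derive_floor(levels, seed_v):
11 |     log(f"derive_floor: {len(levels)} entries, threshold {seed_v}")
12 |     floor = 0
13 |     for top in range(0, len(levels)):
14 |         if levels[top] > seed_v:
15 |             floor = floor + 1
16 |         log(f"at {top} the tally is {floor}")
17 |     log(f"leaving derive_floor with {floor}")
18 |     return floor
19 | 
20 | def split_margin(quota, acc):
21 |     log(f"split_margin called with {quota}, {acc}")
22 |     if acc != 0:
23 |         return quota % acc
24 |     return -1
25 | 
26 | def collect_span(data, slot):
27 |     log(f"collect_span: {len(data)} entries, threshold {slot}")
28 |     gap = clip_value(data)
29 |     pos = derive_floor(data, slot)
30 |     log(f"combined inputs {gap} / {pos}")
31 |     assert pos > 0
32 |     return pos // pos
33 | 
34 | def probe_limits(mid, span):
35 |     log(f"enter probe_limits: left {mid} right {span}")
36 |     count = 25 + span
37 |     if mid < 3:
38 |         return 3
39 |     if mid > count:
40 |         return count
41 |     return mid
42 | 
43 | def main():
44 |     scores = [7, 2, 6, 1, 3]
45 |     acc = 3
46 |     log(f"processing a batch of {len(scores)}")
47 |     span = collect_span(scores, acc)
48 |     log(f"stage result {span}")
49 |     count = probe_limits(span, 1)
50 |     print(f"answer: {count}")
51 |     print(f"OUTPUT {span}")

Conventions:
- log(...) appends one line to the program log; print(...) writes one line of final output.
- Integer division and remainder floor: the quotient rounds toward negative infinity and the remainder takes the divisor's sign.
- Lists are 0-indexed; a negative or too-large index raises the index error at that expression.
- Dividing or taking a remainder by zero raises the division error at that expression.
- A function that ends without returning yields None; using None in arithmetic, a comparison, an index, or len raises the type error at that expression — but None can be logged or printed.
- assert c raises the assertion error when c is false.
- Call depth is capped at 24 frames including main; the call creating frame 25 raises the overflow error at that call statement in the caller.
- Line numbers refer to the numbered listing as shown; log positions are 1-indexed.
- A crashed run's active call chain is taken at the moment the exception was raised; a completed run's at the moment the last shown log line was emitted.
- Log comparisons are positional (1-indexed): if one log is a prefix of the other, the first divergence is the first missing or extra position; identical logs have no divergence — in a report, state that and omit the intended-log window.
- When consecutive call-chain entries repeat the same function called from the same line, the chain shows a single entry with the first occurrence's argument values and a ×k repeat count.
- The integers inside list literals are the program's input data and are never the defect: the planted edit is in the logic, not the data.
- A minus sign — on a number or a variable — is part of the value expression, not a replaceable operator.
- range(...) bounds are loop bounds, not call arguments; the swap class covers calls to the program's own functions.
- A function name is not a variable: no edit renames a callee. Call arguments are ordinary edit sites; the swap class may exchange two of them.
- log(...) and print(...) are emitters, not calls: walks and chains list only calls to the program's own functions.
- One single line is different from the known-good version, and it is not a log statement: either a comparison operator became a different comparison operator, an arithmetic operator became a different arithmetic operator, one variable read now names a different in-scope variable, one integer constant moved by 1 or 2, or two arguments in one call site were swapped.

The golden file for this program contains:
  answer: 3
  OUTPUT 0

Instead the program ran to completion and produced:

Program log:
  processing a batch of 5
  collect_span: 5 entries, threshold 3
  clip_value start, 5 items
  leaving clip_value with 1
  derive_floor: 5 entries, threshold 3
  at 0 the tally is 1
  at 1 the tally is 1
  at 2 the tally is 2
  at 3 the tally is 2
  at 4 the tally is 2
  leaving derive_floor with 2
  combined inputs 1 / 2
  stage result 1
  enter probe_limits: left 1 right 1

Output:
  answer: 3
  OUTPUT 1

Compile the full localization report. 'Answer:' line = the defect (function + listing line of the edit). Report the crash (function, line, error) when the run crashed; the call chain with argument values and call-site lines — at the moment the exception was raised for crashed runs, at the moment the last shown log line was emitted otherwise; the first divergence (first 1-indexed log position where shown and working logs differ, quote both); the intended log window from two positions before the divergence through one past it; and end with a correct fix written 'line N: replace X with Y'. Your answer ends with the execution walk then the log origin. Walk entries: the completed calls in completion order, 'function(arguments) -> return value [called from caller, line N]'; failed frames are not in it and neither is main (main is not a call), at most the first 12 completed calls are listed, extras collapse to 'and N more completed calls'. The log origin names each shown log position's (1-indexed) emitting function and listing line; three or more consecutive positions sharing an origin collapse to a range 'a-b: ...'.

Answer: the defect is in collect_span at line 32.
Core observation: Everything matches until log position 13, which reads 'stage result 1' in place of 'stage result 0'.
Call chain: main -> probe_limits(1, 1) (called at line 49).
First divergence: position 13 — the shown line 'stage result 1' should read 'stage result 0'.
Intended log window:
  11: leaving derive_floor with 2
  12: combined inputs 1 / 2
  13: stage result 0
  14: enter probe_limits: left 0 right 1
Execution walk:
  clip_value([7, 2, 6, 1, 3]) -> 1  [called from collect_span, line 28]
  derive_floor([7, 2, 6, 1, 3], 3) -> 2  [called from collect_span, line 29]
  collect_span([7, 2, 6, 1, 3], 3) -> 1  [called from main, line 47]
  probe_limits(1, 1) -> 3  [called from main, line 49]
Origin of each log line:
  1: from main, line 46
  2: from collect_span, line 27
  3: from clip_value, line 2
  4: from clip_value, line 7
  5: from derive_floor, line 11
  6-10: from derive_floor, line 16
  11: from derive_floor, line 17
  12: from collect_span, line 30
  13: from main, line 48
  14: from probe_limits, line 35
A correct fix: line 32: replace `pos // pos` with `gap // pos`.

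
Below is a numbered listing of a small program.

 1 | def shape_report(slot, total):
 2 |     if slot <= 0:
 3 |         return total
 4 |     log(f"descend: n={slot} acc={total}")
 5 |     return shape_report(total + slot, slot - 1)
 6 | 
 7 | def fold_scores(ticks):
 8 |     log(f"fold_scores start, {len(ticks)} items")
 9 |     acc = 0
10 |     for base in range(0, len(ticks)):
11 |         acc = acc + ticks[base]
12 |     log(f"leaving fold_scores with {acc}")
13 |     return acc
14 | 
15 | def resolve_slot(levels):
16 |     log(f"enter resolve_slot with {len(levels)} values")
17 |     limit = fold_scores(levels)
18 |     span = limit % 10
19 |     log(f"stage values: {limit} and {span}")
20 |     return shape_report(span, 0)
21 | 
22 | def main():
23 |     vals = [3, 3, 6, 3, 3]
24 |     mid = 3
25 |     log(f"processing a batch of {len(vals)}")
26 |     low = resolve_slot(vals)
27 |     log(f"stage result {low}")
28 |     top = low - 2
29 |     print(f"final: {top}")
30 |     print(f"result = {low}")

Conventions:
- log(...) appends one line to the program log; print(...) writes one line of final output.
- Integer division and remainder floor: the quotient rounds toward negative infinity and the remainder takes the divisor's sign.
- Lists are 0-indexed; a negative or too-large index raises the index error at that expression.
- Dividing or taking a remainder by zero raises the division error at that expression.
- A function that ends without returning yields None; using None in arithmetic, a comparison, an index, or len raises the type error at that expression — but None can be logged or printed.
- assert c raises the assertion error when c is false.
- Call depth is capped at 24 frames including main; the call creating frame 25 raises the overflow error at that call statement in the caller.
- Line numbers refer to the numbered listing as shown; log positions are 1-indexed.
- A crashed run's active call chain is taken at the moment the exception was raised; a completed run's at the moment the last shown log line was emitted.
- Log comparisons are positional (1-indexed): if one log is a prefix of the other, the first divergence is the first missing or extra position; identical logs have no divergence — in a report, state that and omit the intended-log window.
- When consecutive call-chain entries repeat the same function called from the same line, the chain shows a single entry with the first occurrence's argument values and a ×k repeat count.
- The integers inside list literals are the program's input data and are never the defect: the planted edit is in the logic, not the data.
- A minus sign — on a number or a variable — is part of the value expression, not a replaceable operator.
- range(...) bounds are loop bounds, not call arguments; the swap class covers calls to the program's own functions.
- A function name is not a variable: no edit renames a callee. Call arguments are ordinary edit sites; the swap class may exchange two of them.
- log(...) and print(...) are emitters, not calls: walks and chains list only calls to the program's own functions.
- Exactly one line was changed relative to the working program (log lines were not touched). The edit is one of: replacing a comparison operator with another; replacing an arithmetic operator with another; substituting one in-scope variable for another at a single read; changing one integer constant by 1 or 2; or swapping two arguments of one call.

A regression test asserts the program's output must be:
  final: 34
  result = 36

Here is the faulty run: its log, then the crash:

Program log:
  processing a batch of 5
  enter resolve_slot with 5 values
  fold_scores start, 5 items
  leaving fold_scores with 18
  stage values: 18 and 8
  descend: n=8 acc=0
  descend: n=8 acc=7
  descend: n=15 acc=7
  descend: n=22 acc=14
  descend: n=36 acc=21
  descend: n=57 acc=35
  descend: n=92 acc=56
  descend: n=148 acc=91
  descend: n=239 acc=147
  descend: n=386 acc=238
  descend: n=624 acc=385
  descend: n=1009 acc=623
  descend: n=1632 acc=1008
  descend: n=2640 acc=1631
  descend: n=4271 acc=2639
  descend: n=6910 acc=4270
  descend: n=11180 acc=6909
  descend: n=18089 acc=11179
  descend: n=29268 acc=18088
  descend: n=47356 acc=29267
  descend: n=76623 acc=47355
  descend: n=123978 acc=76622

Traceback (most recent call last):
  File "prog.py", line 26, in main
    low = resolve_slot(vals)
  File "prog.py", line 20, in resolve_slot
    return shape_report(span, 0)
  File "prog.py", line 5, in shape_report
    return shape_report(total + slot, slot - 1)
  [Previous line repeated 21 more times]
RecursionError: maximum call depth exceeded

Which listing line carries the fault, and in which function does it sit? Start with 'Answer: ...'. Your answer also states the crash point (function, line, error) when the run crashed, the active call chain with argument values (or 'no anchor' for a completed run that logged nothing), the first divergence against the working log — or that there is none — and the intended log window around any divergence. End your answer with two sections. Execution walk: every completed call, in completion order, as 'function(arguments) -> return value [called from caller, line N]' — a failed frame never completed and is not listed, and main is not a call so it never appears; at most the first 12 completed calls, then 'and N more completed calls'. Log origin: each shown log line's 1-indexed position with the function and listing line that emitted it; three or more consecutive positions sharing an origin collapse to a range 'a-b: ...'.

Answer: the defect is in shape_report at line 5.
Key fact: Everything matches until log position 7, which reads 'descend: n=8 acc=7' in place of 'descend: n=7 acc=8'.
Crash: shape_report, line 5, RecursionError.
Call chain: main -> resolve_slot([3, 3, 6, 3, 3]) (called at line 26) -> shape_report(8, 0) (called at line 20) -> shape_report(8, 7) (called at line 5) ×21.
First divergence: position 7; shown 'descend: n=8 acc=7' vs intended 'descend: n=7 acc=8'.
Intended log window:
  5: stage values: 18 and 8
  6: descend: n=8 acc=0
  7: descend: n=7 acc=8
  8: descend: n=6 acc=15
Execution walk:
  fold_scores([3, 3, 6, 3, 3]) -> 18  [called from resolve_slot, line 17]
Log line origins:
  1 — main, line 25
  2 — resolve_slot, line 16
  3 — fold_scores, line 8
  4 — fold_scores, line 12
  5 — resolve_slot, line 19
  6-27 — shape_report, line 4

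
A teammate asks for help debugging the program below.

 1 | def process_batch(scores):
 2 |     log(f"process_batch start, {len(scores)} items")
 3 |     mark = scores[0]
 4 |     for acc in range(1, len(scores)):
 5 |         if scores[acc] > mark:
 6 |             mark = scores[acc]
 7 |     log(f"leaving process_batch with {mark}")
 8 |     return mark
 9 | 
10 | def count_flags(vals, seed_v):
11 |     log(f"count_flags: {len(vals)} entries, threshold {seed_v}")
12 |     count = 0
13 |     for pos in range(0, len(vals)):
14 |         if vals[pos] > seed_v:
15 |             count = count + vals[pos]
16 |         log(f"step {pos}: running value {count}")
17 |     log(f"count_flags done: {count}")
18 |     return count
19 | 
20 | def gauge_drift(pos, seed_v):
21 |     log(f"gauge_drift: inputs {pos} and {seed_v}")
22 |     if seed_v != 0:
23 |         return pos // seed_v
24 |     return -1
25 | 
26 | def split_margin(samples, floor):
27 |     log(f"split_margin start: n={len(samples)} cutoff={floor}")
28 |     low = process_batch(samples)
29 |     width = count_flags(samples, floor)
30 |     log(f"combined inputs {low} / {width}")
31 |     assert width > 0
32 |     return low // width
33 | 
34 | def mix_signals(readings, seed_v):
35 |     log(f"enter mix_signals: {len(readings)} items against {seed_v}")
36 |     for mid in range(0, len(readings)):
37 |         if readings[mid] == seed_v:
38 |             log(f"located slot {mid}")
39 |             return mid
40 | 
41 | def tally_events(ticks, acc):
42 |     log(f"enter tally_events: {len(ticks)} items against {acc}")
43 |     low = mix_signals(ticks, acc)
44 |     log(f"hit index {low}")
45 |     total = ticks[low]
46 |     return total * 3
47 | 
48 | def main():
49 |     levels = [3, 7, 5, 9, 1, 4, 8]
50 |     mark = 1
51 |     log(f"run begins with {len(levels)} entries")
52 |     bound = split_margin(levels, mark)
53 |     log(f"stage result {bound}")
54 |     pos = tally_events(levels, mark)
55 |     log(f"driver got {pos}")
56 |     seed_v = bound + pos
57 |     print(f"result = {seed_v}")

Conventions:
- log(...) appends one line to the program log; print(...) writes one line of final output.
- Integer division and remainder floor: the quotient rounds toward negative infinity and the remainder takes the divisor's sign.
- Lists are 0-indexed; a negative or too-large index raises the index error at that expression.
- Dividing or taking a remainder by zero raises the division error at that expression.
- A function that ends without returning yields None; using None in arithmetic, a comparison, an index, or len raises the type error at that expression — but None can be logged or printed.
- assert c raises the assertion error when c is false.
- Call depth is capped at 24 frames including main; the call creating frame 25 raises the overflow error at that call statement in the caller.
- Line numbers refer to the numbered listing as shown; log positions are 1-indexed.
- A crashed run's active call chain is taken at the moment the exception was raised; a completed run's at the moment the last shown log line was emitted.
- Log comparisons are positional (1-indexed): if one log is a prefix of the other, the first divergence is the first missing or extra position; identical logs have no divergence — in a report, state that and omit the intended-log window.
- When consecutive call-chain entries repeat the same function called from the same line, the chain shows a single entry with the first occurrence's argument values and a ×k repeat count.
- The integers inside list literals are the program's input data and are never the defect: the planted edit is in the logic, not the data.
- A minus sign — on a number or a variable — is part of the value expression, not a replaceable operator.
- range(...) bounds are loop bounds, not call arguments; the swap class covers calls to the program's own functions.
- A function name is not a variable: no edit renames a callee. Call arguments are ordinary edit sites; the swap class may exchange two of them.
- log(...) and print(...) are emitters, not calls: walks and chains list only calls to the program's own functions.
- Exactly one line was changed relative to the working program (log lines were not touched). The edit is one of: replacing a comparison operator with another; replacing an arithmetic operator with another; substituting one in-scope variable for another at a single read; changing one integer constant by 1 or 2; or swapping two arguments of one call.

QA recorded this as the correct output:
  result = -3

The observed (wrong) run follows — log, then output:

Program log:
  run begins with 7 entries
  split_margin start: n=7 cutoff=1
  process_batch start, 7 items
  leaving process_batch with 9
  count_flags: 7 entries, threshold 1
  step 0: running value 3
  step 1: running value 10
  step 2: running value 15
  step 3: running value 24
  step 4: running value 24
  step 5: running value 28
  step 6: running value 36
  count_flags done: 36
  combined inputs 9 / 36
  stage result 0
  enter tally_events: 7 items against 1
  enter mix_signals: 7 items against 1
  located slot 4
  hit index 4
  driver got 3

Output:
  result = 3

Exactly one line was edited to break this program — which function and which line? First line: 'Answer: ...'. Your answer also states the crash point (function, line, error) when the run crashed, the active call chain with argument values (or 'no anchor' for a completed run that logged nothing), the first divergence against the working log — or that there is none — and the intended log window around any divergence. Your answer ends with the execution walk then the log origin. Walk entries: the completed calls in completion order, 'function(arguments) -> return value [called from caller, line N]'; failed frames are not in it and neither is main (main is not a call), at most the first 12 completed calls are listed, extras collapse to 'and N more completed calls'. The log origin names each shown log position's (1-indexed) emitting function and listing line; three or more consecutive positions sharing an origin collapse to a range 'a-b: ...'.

Answer: the defect is in main at line 56.
The tell: The logs agree in full; only the final output differs.
Call chain: main.
First divergence: none (the log streams are identical).
Execution walk:
  process_batch([3, 7, 5, 9, 1, 4, 8]) -> 9  [called from split_margin, line 28]
  count_flags([3, 7, 5, 9, 1, 4, 8], 1) -> 36  [called from split_margin, line 29]
  split_margin([3, 7, 5, 9, 1, 4, 8], 1) -> 0  [called from main, line 52]
  mix_signals([3, 7, 5, 9, 1, 4, 8], 1) -> 4  [called from tally_events, line 43]
  tally_events([3, 7, 5, 9, 1, 4, 8], 1) -> 3  [called from main, line 54]
Log origins:
  1: from main, line 51
  2: from split_margin, line 27
  3: from process_batch, line 2
  4: from process_batch, line 7
  5: from count_flags, line 11
  6-12: from count_flags, line 16
  13: from count_flags, line 17
  14: from split_margin, line 30
  15: from main, line 53
  16: from tally_events, line 42
  17: from mix_signals, line 35
  18: from mix_signals, line 38
  19: from tally_events, line 44
  20: from main, line 55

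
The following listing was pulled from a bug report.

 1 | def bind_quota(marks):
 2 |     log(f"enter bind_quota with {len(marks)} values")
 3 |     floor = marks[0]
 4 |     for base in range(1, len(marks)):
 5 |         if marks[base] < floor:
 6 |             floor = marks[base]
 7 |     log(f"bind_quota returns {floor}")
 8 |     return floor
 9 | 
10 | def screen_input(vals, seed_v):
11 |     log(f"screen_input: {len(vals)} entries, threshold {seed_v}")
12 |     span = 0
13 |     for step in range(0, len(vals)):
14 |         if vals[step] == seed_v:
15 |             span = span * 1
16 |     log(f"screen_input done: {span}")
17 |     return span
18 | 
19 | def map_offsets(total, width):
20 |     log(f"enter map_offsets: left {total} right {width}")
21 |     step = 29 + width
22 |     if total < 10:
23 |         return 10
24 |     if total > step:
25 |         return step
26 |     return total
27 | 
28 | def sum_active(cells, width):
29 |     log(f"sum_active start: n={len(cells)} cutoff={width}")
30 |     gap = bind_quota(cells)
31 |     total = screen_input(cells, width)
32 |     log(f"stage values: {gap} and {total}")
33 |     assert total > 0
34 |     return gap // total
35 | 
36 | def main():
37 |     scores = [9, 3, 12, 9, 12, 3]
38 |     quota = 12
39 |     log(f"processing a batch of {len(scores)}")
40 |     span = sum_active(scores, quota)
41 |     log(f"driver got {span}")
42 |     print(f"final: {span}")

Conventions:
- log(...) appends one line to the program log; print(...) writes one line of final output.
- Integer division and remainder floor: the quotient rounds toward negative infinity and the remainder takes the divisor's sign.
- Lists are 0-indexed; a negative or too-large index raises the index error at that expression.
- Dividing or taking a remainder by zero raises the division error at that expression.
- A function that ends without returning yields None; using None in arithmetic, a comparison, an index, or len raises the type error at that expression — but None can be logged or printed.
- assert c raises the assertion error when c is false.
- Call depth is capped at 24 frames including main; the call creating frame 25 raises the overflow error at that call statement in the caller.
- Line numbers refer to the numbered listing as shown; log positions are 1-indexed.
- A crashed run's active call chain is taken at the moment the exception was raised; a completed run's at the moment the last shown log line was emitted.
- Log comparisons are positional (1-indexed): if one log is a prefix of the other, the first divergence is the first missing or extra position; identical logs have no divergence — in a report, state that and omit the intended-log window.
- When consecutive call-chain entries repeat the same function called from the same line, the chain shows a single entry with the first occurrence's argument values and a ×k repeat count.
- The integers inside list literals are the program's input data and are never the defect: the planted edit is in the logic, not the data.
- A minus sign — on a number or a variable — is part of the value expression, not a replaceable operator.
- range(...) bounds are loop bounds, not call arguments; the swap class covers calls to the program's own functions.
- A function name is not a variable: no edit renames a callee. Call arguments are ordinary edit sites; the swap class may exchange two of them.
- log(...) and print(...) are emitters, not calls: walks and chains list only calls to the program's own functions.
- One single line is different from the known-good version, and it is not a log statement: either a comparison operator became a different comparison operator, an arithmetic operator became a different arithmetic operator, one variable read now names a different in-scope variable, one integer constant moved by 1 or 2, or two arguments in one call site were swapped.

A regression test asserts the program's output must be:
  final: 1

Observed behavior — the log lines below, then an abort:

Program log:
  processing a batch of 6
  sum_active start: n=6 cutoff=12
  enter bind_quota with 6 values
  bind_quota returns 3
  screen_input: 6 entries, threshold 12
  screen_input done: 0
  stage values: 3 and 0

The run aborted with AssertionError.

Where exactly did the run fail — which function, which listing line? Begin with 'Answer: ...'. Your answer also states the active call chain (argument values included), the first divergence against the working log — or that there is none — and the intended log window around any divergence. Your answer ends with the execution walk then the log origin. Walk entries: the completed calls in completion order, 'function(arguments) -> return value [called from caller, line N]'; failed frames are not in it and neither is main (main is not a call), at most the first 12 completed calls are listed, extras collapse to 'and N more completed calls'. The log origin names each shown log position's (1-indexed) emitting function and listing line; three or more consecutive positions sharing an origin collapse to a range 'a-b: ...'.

Answer: the error was raised in sum_active, line 33.
Key fact: Position 6 is the first bad log line: 'screen_input done: 0' should read 'screen_input done: 2'.
Call chain: main -> sum_active([9, 3, 12, 9, 12, 3], 12) (called at line 40).
First divergence: position 6; shown 'screen_input done: 0' vs intended 'screen_input done: 2'.
Intended log window:
  4: bind_quota returns 3
  5: screen_input: 6 entries, threshold 12
  6: screen_input done: 2
  7: stage values: 3 and 2
Execution walk:
  bind_quota([9, 3, 12, 9, 12, 3]) -> 3  [called from sum_active, line 30]
  screen_input([9, 3, 12, 9, 12, 3], 12) -> 0  [called from sum_active, line 31]
Log line origins:
  1: emitted by main (line 39)
  2: emitted by sum_active (line 29)
  3: emitted by bind_quota (line 2)
  4: emitted by bind_quota (line 7)
  5: emitted by screen_input (line 11)
  6: emitted by screen_input (line 16)
  7: emitted by sum_active (line 32)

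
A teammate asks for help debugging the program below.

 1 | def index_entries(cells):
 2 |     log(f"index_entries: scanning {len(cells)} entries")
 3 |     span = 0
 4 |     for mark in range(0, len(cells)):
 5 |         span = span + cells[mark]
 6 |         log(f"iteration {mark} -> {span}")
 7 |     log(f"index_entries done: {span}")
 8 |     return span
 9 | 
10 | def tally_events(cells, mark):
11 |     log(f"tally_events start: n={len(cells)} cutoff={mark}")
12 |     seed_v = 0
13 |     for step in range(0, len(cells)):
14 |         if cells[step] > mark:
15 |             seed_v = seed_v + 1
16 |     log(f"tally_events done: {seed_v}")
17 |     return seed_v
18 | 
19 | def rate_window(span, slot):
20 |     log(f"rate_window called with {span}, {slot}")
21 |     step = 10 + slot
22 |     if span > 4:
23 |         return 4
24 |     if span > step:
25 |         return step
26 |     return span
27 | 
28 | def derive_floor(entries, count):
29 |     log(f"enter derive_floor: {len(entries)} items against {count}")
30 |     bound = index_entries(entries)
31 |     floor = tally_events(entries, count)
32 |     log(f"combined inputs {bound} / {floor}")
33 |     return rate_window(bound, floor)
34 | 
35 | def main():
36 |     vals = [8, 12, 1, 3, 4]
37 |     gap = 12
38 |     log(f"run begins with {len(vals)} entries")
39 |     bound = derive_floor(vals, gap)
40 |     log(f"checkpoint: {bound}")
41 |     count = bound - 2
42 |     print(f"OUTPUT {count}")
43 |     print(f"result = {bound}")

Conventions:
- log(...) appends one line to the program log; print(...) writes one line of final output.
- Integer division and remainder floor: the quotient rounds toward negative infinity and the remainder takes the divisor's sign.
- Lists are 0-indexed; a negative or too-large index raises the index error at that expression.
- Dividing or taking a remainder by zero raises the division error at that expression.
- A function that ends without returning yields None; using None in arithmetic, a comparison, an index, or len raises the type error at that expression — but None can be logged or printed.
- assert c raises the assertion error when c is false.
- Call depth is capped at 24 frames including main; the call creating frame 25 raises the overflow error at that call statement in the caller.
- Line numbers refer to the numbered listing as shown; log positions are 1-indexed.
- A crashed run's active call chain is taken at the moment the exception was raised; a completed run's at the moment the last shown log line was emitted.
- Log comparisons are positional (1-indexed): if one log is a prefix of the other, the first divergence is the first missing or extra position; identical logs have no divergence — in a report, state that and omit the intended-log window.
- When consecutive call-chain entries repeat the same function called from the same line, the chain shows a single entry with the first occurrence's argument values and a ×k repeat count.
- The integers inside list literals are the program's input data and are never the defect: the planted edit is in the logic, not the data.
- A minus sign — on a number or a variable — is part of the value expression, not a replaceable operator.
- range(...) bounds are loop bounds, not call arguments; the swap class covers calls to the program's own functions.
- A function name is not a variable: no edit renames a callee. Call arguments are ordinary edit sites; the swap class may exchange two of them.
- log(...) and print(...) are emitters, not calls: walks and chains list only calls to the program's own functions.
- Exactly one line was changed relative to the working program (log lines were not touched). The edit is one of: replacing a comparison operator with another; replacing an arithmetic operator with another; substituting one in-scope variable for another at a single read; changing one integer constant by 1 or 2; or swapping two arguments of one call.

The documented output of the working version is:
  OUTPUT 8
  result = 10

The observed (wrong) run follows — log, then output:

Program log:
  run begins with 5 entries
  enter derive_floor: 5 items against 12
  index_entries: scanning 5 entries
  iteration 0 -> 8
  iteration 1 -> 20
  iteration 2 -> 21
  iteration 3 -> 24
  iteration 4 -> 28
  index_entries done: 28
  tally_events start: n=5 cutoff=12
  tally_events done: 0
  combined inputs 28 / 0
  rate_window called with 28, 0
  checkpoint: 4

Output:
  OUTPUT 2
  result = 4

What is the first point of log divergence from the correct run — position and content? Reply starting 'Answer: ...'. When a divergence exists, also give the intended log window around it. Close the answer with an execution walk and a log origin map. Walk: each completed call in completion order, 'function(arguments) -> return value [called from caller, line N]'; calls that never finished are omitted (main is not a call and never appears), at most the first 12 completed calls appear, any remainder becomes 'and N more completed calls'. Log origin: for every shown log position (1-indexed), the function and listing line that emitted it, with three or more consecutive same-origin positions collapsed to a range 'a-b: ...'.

Answer: at position 14 the run shows 'checkpoint: 4' where the working version logs 'checkpoint: 10'.
Intended log window:
  12: combined inputs 28 / 0
  13: rate_window called with 28, 0
  14: checkpoint: 10
Execution walk:
  index_entries([8, 12, 1, 3, 4]) -> 28  [called from derive_floor, line 30]
  tally_events([8, 12, 1, 3, 4], 12) -> 0  [called from derive_floor, line 31]
  rate_window(28, 0) -> 4  [called from derive_floor, line 33]
  derive_floor([8, 12, 1, 3, 4], 12) -> 4  [called from main, line 39]
Log origins:
  1: logged in main at line 38
  2: logged in derive_floor at line 29
  3: logged in index_entries at line 2
  4-8: logged in index_entries at line 6
  9: logged in index_entries at line 7
  10: logged in tally_events at line 11
  11: logged in tally_events at line 16
  12: logged in derive_floor at line 32
  13: logged in rate_window at line 20
  14: logged in main at line 40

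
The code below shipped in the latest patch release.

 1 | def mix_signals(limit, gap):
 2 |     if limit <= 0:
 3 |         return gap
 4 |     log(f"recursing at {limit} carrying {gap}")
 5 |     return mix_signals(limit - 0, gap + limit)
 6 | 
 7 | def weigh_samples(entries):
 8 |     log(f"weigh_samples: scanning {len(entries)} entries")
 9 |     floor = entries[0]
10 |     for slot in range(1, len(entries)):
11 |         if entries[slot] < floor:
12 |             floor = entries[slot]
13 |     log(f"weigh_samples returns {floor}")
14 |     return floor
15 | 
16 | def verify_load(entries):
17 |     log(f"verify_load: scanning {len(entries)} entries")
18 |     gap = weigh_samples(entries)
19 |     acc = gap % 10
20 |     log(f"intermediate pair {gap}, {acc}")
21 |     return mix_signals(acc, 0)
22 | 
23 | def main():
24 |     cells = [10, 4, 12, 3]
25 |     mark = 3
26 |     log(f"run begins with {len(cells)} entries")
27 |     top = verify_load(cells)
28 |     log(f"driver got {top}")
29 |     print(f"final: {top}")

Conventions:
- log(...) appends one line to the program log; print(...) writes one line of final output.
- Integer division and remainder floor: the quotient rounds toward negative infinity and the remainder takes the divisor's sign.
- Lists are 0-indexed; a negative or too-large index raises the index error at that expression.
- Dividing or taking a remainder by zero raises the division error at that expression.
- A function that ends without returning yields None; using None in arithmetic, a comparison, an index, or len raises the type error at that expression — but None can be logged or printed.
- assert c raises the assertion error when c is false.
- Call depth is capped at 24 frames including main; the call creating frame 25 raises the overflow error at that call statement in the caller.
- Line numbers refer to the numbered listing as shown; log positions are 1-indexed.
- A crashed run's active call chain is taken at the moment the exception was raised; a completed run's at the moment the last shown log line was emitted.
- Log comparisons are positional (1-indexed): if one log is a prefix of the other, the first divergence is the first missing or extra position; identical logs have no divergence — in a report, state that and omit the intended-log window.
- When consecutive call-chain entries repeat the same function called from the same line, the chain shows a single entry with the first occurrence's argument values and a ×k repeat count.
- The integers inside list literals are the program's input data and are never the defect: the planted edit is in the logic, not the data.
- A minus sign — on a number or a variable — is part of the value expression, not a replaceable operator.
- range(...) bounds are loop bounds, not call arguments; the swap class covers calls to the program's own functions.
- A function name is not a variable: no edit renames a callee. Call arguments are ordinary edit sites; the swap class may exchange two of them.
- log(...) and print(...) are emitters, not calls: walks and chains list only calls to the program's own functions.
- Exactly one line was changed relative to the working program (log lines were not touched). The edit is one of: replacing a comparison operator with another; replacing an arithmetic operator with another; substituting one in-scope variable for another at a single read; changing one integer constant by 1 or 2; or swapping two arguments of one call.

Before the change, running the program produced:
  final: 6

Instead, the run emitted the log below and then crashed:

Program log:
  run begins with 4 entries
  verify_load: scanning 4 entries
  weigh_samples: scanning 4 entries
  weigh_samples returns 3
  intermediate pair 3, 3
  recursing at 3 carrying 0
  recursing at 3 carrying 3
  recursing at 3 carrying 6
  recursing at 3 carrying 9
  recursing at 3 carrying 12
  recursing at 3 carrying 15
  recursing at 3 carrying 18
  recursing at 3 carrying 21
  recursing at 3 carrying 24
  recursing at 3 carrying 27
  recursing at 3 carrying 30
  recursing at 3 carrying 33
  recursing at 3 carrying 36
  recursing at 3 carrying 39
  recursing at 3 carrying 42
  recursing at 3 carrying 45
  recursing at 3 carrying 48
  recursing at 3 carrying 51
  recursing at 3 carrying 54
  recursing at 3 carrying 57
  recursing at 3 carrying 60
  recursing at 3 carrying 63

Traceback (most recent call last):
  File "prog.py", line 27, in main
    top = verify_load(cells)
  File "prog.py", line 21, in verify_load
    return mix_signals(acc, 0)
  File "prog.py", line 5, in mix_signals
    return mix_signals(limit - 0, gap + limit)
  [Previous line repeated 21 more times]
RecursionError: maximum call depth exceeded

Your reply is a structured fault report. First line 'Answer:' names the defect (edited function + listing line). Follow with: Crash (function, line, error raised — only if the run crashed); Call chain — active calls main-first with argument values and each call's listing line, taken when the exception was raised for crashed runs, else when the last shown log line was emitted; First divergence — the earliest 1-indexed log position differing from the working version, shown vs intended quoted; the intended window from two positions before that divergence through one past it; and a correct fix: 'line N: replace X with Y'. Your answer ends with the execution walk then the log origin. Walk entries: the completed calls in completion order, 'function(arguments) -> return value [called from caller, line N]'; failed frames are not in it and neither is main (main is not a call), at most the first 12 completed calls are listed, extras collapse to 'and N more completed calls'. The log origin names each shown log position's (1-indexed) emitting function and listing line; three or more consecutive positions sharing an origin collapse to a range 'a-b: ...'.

Answer: the defect is in mix_signals at line 5.
The tell: Log line 7 is where behavior first shows: 'recursing at 3 carrying 3' appears instead of 'recursing at 2 carrying 3'.
Crash: mix_signals, line 5, RecursionError.
Call chain: main -> verify_load([10, 4, 12, 3]) (called at line 27) -> mix_signals(3, 0) (called at line 21) -> mix_signals(3, 3) (called at line 5) ×21.
First divergence: position 7; shown 'recursing at 3 carrying 3' vs intended 'recursing at 2 carrying 3'.
Intended log window:
  5: intermediate pair 3, 3
  6: recursing at 3 carrying 0
  7: recursing at 2 carrying 3
  8: recursing at 1 carrying 5
Execution walk:
  weigh_samples([10, 4, 12, 3]) -> 3  [called from verify_load, line 18]
Log line origins:
  1: logged in main at line 26
  2: logged in verify_load at line 17
  3: logged in weigh_samples at line 8
  4: logged in weigh_samples at line 13
  5: logged in verify_load at line 20
  6-27: logged in mix_signals at line 4
A correct fix: line 5: replace `0` with `1`.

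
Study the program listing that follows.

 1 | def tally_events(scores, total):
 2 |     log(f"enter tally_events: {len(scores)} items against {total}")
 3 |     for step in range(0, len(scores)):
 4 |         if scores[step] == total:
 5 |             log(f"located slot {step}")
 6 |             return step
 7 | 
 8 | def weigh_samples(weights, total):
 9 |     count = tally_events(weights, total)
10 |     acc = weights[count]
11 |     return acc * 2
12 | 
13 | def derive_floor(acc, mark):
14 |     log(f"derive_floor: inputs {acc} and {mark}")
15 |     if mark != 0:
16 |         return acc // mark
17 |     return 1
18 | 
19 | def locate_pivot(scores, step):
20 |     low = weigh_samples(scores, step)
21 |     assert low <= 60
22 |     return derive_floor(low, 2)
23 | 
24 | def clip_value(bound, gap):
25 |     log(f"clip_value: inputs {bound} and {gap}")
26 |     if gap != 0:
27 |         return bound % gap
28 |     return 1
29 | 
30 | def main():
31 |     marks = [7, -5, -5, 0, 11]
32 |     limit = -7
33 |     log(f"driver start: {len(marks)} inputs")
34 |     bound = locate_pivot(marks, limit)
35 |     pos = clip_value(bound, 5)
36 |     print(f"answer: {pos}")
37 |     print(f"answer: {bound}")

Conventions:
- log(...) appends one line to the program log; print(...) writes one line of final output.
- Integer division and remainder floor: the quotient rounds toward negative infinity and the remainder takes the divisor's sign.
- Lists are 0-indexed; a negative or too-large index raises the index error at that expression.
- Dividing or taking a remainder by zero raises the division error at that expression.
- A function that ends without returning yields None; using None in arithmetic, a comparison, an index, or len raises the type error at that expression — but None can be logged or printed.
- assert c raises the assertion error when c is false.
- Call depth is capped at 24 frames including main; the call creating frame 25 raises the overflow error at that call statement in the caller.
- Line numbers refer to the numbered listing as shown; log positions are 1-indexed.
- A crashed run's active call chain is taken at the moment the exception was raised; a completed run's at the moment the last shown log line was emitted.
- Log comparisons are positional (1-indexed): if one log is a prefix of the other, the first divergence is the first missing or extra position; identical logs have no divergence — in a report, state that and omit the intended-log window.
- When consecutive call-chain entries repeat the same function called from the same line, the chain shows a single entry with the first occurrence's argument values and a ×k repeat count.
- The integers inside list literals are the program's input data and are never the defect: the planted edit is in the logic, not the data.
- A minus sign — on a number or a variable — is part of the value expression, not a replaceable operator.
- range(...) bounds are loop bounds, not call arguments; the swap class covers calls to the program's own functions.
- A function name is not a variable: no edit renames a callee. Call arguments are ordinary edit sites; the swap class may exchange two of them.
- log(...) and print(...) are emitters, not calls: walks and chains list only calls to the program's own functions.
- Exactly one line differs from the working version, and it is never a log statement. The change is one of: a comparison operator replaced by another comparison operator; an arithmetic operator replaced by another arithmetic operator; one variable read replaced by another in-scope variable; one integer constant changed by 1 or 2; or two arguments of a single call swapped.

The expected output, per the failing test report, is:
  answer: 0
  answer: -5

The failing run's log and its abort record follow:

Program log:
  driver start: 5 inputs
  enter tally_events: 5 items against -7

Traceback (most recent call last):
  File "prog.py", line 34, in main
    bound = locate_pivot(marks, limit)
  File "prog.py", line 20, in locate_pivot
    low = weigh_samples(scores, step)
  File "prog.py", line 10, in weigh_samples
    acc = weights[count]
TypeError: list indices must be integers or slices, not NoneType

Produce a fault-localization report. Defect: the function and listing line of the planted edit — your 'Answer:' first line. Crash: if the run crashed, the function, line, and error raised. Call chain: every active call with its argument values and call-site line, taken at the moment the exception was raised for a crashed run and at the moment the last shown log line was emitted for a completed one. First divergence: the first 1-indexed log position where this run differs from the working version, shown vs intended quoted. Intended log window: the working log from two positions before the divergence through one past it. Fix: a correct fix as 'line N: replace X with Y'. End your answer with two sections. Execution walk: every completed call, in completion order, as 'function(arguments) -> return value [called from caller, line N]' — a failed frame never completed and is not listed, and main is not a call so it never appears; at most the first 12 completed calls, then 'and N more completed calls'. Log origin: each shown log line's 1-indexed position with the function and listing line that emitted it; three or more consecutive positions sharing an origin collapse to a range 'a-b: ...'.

Answer: the defect is in main at line 32.
Core observation: Log line 2 is where behavior first shows: 'enter tally_events: 5 items against -7' appears instead of 'enter tally_events: 5 items against -5'.
Crash: weigh_samples, line 10, TypeError.
Call chain: main -> locate_pivot([7, -5, -5, 0, 11], -7) (called at line 34) -> weigh_samples([7, -5, -5, 0, 11], -7) (called at line 20).
First divergence: position 2; shown 'enter tally_events: 5 items against -7' vs intended 'enter tally_events: 5 items against -5'.
Intended log window:
  1: driver start: 5 inputs
  2: enter tally_events: 5 items against -5
  3: located slot 1
Execution walk:
  tally_events([7, -5, -5, 0, 11], -7) -> None  [called from weigh_samples, line 9]
Log line origins:
  1: logged in main at line 33
  2: logged in tally_events at line 2
A correct fix: line 32: replace `-7` with `-5`.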